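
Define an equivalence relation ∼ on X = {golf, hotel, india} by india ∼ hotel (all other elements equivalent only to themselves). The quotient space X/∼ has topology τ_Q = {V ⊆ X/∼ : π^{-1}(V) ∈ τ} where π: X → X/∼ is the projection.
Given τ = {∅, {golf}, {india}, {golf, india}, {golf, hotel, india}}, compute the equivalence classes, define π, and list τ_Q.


X/∼ = {[golf], [hotel=india]}; |τ_Q| = 3.

Equivalence classes: [golf], [hotel=india].
Quotient map π: X → X/∼ sends golf ↦ [golf], hotel ↦ [hotel=india], india ↦ [hotel=india].
For each subset V ⊆ X/∼, compute π^{-1}(V) ⊆ X and check whether π^{-1}(V) ∈ τ. V is open in τ_Q iff π^{-1}(V) ∈ τ.
  V = {}: π^{-1}(V) = ∅ ∈ τ ✓.
  V = {[golf]}: π^{-1}(V) = {golf} ∈ τ ✓.
  V = {[hotel=india]}: π^{-1}(V) = {hotel, india} ∉ τ ✗.
  V = {[golf], [hotel=india]}: π^{-1}(V) = {golf, hotel, india} ∈ τ ✓.
Open sets in the quotient: τ_Q = {{}, {[golf]}, {[golf], [hotel=india]}} (3 elements).


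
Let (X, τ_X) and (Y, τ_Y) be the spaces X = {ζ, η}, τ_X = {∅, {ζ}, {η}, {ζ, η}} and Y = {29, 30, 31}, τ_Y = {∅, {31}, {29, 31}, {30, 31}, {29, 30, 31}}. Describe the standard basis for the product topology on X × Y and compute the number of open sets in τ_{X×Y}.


Basis B = {∅ × ∅, {ζ} × {31}, {η} × {31}, {ζ} × {29, 31}, {ζ} × {30, 31}, {ζ, η} × {31}, {η} × {29, 31}, {η} × {30, 31}, {ζ} × {29, 30, 31}, {η} × {29, 30, 31}, {ζ, η} × {29, 31}, {ζ, η} × {30, 31}, {ζ, η} × {29, 30, 31}}; |τ_{X×Y}| = 25.

Enumerate products U × V with U ∈ τ_X, V ∈ τ_Y (deduplicated):
  ∅ × ∅ = {} (∅)
  {ζ} × {31} = {(ζ,31)}
  {η} × {31} = {(η,31)}
  {ζ} × {29, 31} = {(ζ,29), (ζ,31)}
  {ζ} × {30, 31} = {(ζ,30), (ζ,31)}
  {ζ, η} × {31} = {(ζ,31), (η,31)}
  {η} × {29, 31} = {(η,29), (η,31)}
  {η} × {30, 31} = {(η,30), (η,31)}
  {ζ} × {29, 30, 31} = {(ζ,29), (ζ,30), (ζ,31)}
  {η} × {29, 30, 31} = {(η,29), (η,30), (η,31)}
  {ζ, η} × {29, 31} = {(ζ,29), (ζ,31), (η,29), (η,31)}
  {ζ, η} × {30, 31} = {(ζ,30), (ζ,31), (η,30), (η,31)}
  {ζ, η} × {29, 30, 31} = {(ζ,29), (ζ,30), (ζ,31), (η,29), (η,30), (η,31)}
These 13 distinct sets form the basis B.
Close under arbitrary unions to get τ_{X×Y}; counting gives |τ_{X×Y}| = 25.


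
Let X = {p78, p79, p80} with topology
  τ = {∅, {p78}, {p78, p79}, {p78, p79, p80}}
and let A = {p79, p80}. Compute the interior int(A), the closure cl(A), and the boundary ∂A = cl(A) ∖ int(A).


int(A) = ∅, cl(A) = {p79, p80}, ∂A = {p79, p80}.

Closed sets in (X, τ) are complements of opens:
  closed(X, τ) = {∅, {p80}, {p79, p80}, {p78, p79, p80}}.
int(A) = ⋃ {U ∈ τ : U ⊆ A}. Opens contained in A: ∅.
Taking the union of these: int(A) = ∅.
cl(A) = ⋂ {C closed : A ⊆ C}. Closed sets containing A: {p79, p80}, {p78, p79, p80}.
Intersecting these: cl(A) = {p79, p80}.
∂A = cl(A) ∖ int(A) = {p79, p80} ∖ ∅ = {p79, p80}.


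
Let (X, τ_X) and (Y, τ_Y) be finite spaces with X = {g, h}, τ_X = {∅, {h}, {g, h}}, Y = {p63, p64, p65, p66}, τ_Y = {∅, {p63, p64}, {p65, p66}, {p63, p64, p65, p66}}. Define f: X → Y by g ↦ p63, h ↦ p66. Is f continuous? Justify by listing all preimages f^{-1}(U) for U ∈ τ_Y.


f is NOT continuous.

Compute f^{-1}(U) for each U ∈ τ_Y:
  U = ∅: f^{-1}(U) = ∅ ∈ τ_X ✓.
  U = {p63, p64}: f^{-1}(U) = {g} ∉ τ_X ✗.
  U = {p65, p66}: f^{-1}(U) = {h} ∈ τ_X ✓.
  U = {p63, p64, p65, p66}: f^{-1}(U) = {g, h} ∈ τ_X ✓.
Found U = {p63, p64} with f^{-1}(U) = {g} not in τ_X. Therefore f is NOT continuous.


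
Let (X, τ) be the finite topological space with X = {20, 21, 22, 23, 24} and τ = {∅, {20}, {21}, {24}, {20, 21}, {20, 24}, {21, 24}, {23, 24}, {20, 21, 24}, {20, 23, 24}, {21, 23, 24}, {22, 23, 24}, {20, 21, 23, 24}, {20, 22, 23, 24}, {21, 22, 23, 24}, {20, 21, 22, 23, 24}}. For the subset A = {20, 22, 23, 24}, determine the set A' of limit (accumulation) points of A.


A' = {22, 23}

For each x ∈ X, list the open sets U ∈ τ with x ∈ U, then check whether U ∩ (A ∖ {x}) ≠ ∅ for every such U.
  x = 20: open {20} ∋ x has {20} ∩ (A ∖ {20}) = ∅, so x is NOT a limit point.
  x = 21: open {21} ∋ x has {21} ∩ (A ∖ {21}) = ∅, so x is NOT a limit point.
  x = 22: opens ∋ x are {22, 23, 24}, {20, 22, 23, 24}, {21, 22, 23, 24}, {20, 21, 22, 23, 24}; each meets A ∖ {22}, so x IS a limit point.
  x = 23: opens ∋ x are {23, 24}, {20, 23, 24}, {21, 23, 24}, {22, 23, 24}, {20, 21, 23, 24}, {20, 22, 23, 24}, {21, 22, 23, 24}, {20, 21, 22, 23, 24}; each meets A ∖ {23}, so x IS a limit point.
  x = 24: open {24} ∋ x has {24} ∩ (A ∖ {24}) = ∅, so x is NOT a limit point.
Collecting: A' = {22, 23}.


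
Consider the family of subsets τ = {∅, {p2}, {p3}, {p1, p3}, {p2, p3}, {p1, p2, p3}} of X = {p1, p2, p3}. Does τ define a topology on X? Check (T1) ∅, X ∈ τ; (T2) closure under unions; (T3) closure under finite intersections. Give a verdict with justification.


τ IS a topology on X.

Axiom (T1): ∅ ∈ τ? Yes; X ∈ τ? Yes.
Axiom (T2/T3): check pairwise unions and intersections of members of τ.
All pairwise intersections and unions checked — each lies in τ. Therefore τ satisfies (T1), (T2), (T3): it IS a topology on X.


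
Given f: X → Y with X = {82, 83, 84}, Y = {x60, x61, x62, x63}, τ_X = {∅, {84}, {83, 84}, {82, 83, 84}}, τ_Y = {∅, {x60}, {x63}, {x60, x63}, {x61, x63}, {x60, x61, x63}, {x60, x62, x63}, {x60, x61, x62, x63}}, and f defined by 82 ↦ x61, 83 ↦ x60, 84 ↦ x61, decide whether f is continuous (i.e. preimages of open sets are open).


f is NOT continuous.

Compute f^{-1}(U) for each U ∈ τ_Y:
  U = ∅: f^{-1}(U) = ∅ ∈ τ_X ✓.
  U = {x60}: f^{-1}(U) = {83} ∉ τ_X ✗.
  U = {x63}: f^{-1}(U) = ∅ ∈ τ_X ✓.
  U = {x60, x63}: f^{-1}(U) = {83} ∉ τ_X ✗.
  U = {x61, x63}: f^{-1}(U) = {82, 84} ∉ τ_X ✗.
  U = {x60, x61, x63}: f^{-1}(U) = {82, 83, 84} ∈ τ_X ✓.
  U = {x60, x62, x63}: f^{-1}(U) = {83} ∉ τ_X ✗.
  U = {x60, x61, x62, x63}: f^{-1}(U) = {82, 83, 84} ∈ τ_X ✓.
Found U = {x60} with f^{-1}(U) = {83} not in τ_X. Therefore f is NOT continuous.


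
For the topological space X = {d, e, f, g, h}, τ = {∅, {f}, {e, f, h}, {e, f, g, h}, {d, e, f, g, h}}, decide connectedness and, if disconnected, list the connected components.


(X, τ) is connected.

Find clopen sets (U ∈ τ with X ∖ U ∈ τ):
  U = ∅, X ∖ U = {d, e, f, g, h} — both open, so U is clopen.
  U = {d, e, f, g, h}, X ∖ U = ∅ — both open, so U is clopen.
Only trivial clopens (∅ and X) exist, so (X, τ) is connected.
Compute connected components by grouping points that agree on all clopens:
  component: {d, e, f, g, h}


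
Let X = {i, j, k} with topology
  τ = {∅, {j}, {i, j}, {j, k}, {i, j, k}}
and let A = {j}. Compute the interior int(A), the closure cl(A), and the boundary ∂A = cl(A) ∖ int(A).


int(A) = {j}, cl(A) = {i, j, k}, ∂A = {i, k}.

Closed sets in (X, τ) are complements of opens:
  closed(X, τ) = {∅, {i}, {k}, {i, k}, {i, j, k}}.
int(A) = ⋃ {U ∈ τ : U ⊆ A}. Opens contained in A: ∅, {j}.
Taking the union of these: int(A) = {j}.
cl(A) = ⋂ {C closed : A ⊆ C}. Closed sets containing A: {i, j, k}.
Intersecting these: cl(A) = {i, j, k}.
∂A = cl(A) ∖ int(A) = {i, j, k} ∖ {j} = {i, k}.


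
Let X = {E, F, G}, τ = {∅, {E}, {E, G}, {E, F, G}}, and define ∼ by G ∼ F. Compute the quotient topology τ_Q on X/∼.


X/∼ = {[E], [F=G]}; |τ_Q| = 3.

Equivalence classes: [E], [F=G].
Quotient map π: X → X/∼ sends E ↦ [E], F ↦ [F=G], G ↦ [F=G].
For each subset V ⊆ X/∼, compute π^{-1}(V) ⊆ X and check whether π^{-1}(V) ∈ τ. V is open in τ_Q iff π^{-1}(V) ∈ τ.
  V = {}: π^{-1}(V) = ∅ ∈ τ ✓.
  V = {[E]}: π^{-1}(V) = {E} ∈ τ ✓.
  V = {[F=G]}: π^{-1}(V) = {F, G} ∉ τ ✗.
  V = {[E], [F=G]}: π^{-1}(V) = {E, F, G} ∈ τ ✓.
Open sets in the quotient: τ_Q = {{}, {[E]}, {[E], [F=G]}} (3 elements).


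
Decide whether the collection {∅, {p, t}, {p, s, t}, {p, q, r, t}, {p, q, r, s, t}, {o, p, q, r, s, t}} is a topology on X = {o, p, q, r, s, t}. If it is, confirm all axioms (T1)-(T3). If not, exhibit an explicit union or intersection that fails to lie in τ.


τ IS a topology on X.

Axiom (T1): ∅ ∈ τ? Yes; X ∈ τ? Yes.
Axiom (T2/T3): check pairwise unions and intersections of members of τ.
All pairwise intersections and unions checked — each lies in τ. Therefore τ satisfies (T1), (T2), (T3): it IS a topology on X.


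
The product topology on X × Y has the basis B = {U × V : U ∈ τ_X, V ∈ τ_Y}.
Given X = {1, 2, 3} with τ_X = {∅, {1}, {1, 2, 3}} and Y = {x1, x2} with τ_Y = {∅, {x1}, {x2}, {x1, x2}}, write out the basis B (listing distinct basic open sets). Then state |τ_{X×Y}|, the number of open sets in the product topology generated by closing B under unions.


Basis B = {∅ × ∅, {1} × {x1}, {1} × {x2}, {1} × {x1, x2}, {1, 2, 3} × {x1}, {1, 2, 3} × {x2}, {1, 2, 3} × {x1, x2}}; |τ_{X×Y}| = 9.

Enumerate products U × V with U ∈ τ_X, V ∈ τ_Y (deduplicated):
  ∅ × ∅ = {} (∅)
  {1} × {x1} = {(1,x1)}
  {1} × {x2} = {(1,x2)}
  {1} × {x1, x2} = {(1,x1), (1,x2)}
  {1, 2, 3} × {x1} = {(1,x1), (2,x1), (3,x1)}
  {1, 2, 3} × {x2} = {(1,x2), (2,x2), (3,x2)}
  {1, 2, 3} × {x1, x2} = {(1,x1), (1,x2), (2,x1), (2,x2), (3,x1), (3,x2)}
These 7 distinct sets form the basis B.
Close under arbitrary unions to get τ_{X×Y}; counting gives |τ_{X×Y}| = 9.


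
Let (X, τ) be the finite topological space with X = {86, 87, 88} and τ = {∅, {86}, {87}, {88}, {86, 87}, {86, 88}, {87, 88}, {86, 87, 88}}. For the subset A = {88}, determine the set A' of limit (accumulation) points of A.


A' = ∅

For each x ∈ X, list the open sets U ∈ τ with x ∈ U, then check whether U ∩ (A ∖ {x}) ≠ ∅ for every such U.
  x = 86: open {86} ∋ x has {86} ∩ (A ∖ {86}) = ∅, so x is NOT a limit point.
  x = 87: open {87} ∋ x has {87} ∩ (A ∖ {87}) = ∅, so x is NOT a limit point.
  x = 88: open {88} ∋ x has {88} ∩ (A ∖ {88}) = ∅, so x is NOT a limit point.
Collecting: A' = ∅.


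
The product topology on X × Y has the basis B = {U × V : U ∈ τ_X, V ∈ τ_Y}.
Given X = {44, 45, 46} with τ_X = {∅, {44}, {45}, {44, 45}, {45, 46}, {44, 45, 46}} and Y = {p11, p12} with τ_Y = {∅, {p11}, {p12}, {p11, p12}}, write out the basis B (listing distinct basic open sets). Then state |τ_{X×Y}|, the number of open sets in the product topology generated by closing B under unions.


Basis B = {∅ × ∅, {44} × {p11}, {44} × {p12}, {45} × {p11}, {45} × {p12}, {44} × {p11, p12}, {44, 45} × {p11}, {44, 45} × {p12}, {45} × {p11, p12}, {45, 46} × {p11}, {45, 46} × {p12}, {44, 45, 46} × {p11}, {44, 45, 46} × {p12}, {44, 45} × {p11, p12}, {45, 46} × {p11, p12}, {44, 45, 46} × {p11, p12}}; |τ_{X×Y}| = 36.

Enumerate products U × V with U ∈ τ_X, V ∈ τ_Y (deduplicated):
  ∅ × ∅ = {} (∅)
  {44} × {p11} = {(44,p11)}
  {44} × {p12} = {(44,p12)}
  {45} × {p11} = {(45,p11)}
  {45} × {p12} = {(45,p12)}
  {44} × {p11, p12} = {(44,p11), (44,p12)}
  {44, 45} × {p11} = {(44,p11), (45,p11)}
  {44, 45} × {p12} = {(44,p12), (45,p12)}
  {45} × {p11, p12} = {(45,p11), (45,p12)}
  {45, 46} × {p11} = {(45,p11), (46,p11)}
  {45, 46} × {p12} = {(45,p12), (46,p12)}
  {44, 45, 46} × {p11} = {(44,p11), (45,p11), (46,p11)}
  {44, 45, 46} × {p12} = {(44,p12), (45,p12), (46,p12)}
  {44, 45} × {p11, p12} = {(44,p11), (44,p12), (45,p11), (45,p12)}
  {45, 46} × {p11, p12} = {(45,p11), (45,p12), (46,p11), (46,p12)}
  {44, 45, 46} × {p11, p12} = {(44,p11), (44,p12), (45,p11), (45,p12), (46,p11), (46,p12)}
These 16 distinct sets form the basis B.
Close under arbitrary unions to get τ_{X×Y}; counting gives |τ_{X×Y}| = 36.


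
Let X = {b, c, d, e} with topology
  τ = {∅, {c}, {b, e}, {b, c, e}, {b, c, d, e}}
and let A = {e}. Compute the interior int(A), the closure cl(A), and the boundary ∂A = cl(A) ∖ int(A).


int(A) = ∅, cl(A) = {b, d, e}, ∂A = {b, d, e}.

Closed sets in (X, τ) are complements of opens:
  closed(X, τ) = {∅, {d}, {c, d}, {b, d, e}, {b, c, d, e}}.
int(A) = ⋃ {U ∈ τ : U ⊆ A}. Opens contained in A: ∅.
Taking the union of these: int(A) = ∅.
cl(A) = ⋂ {C closed : A ⊆ C}. Closed sets containing A: {b, d, e}, {b, c, d, e}.
Intersecting these: cl(A) = {b, d, e}.
∂A = cl(A) ∖ int(A) = {b, d, e} ∖ ∅ = {b, d, e}.


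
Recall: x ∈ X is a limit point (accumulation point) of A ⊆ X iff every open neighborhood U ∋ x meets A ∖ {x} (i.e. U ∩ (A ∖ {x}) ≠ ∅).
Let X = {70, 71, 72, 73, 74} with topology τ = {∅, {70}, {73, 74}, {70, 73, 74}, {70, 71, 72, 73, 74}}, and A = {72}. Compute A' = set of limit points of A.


A' = {71}

For each x ∈ X, list the open sets U ∈ τ with x ∈ U, then check whether U ∩ (A ∖ {x}) ≠ ∅ for every such U.
  x = 70: open {70} ∋ x has {70} ∩ (A ∖ {70}) = ∅, so x is NOT a limit point.
  x = 71: opens ∋ x are {70, 71, 72, 73, 74}; each meets A ∖ {71}, so x IS a limit point.
  x = 72: open {70, 71, 72, 73, 74} ∋ x has {70, 71, 72, 73, 74} ∩ (A ∖ {72}) = ∅, so x is NOT a limit point.
  x = 73: open {73, 74} ∋ x has {73, 74} ∩ (A ∖ {73}) = ∅, so x is NOT a limit point.
  x = 74: open {73, 74} ∋ x has {73, 74} ∩ (A ∖ {74}) = ∅, so x is NOT a limit point.
Collecting: A' = {71}.


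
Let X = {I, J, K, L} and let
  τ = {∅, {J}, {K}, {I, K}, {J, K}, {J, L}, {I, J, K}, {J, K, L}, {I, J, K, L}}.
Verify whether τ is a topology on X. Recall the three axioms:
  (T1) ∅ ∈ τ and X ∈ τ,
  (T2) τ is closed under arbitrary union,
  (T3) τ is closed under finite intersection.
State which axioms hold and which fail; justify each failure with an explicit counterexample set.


τ IS a topology on X.

Axiom (T1): ∅ ∈ τ? Yes; X ∈ τ? Yes.
Axiom (T2/T3): check pairwise unions and intersections of members of τ.
All pairwise intersections and unions checked — each lies in τ. Therefore τ satisfies (T1), (T2), (T3): it IS a topology on X.


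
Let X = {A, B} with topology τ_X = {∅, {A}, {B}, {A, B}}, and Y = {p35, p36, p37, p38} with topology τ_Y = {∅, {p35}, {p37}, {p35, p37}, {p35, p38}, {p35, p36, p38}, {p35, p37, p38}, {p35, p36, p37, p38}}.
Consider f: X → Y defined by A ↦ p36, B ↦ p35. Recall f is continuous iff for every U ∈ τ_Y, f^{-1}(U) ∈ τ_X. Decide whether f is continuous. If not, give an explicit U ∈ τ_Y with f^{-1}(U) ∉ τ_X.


f IS continuous.

Compute f^{-1}(U) for each U ∈ τ_Y:
  U = ∅: f^{-1}(U) = ∅ ∈ τ_X ✓.
  U = {p35}: f^{-1}(U) = {B} ∈ τ_X ✓.
  U = {p37}: f^{-1}(U) = ∅ ∈ τ_X ✓.
  U = {p35, p37}: f^{-1}(U) = {B} ∈ τ_X ✓.
  U = {p35, p38}: f^{-1}(U) = {B} ∈ τ_X ✓.
  U = {p35, p36, p38}: f^{-1}(U) = {A, B} ∈ τ_X ✓.
  U = {p35, p37, p38}: f^{-1}(U) = {B} ∈ τ_X ✓.
  U = {p35, p36, p37, p38}: f^{-1}(U) = {A, B} ∈ τ_X ✓.
Every preimage lies in τ_X, so f IS continuous.


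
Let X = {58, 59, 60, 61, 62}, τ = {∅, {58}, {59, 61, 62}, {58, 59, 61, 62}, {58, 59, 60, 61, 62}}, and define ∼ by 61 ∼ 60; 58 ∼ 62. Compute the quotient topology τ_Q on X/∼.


X/∼ = {[58=62], [59], [60=61]}; |τ_Q| = 2.

Equivalence classes: [58=62], [59], [60=61].
Quotient map π: X → X/∼ sends 58 ↦ [58=62], 59 ↦ [59], 60 ↦ [60=61], 61 ↦ [60=61], 62 ↦ [58=62].
For each subset V ⊆ X/∼, compute π^{-1}(V) ⊆ X and check whether π^{-1}(V) ∈ τ. V is open in τ_Q iff π^{-1}(V) ∈ τ.
  V = {}: π^{-1}(V) = ∅ ∈ τ ✓.
  V = {[58=62]}: π^{-1}(V) = {58, 62} ∉ τ ✗.
  V = {[59]}: π^{-1}(V) = {59} ∉ τ ✗.
  V = {[58=62], [59]}: π^{-1}(V) = {58, 59, 62} ∉ τ ✗.
  V = {[60=61]}: π^{-1}(V) = {60, 61} ∉ τ ✗.
  V = {[58=62], [60=61]}: π^{-1}(V) = {58, 60, 61, 62} ∉ τ ✗.
  V = {[59], [60=61]}: π^{-1}(V) = {59, 60, 61} ∉ τ ✗.
  V = {[58=62], [59], [60=61]}: π^{-1}(V) = {58, 59, 60, 61, 62} ∈ τ ✓.
Open sets in the quotient: τ_Q = {{}, {[58=62], [59], [60=61]}} (2 elements).


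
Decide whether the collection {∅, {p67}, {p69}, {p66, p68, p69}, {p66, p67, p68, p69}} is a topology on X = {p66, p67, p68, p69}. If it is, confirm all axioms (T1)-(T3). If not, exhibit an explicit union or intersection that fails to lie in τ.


τ is NOT a topology on X.

Axiom (T1): ∅ ∈ τ? Yes; X ∈ τ? Yes.
Axiom (T2/T3): check pairwise unions and intersections of members of τ.
Counterexample for (T2): {p67} ∪ {p69} = {p67, p69} ∉ τ. Therefore τ is NOT a topology.


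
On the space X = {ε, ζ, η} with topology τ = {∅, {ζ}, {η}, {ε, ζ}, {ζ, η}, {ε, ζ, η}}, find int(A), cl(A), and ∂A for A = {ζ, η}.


int(A) = {ζ, η}, cl(A) = {ε, ζ, η}, ∂A = {ε}.

Closed sets in (X, τ) are complements of opens:
  closed(X, τ) = {∅, {ε}, {η}, {ε, ζ}, {ε, η}, {ε, ζ, η}}.
int(A) = ⋃ {U ∈ τ : U ⊆ A}. Opens contained in A: ∅, {ζ}, {η}, {ζ, η}.
Taking the union of these: int(A) = {ζ, η}.
cl(A) = ⋂ {C closed : A ⊆ C}. Closed sets containing A: {ε, ζ, η}.
Intersecting these: cl(A) = {ε, ζ, η}.
∂A = cl(A) ∖ int(A) = {ε, ζ, η} ∖ {ζ, η} = {ε}.


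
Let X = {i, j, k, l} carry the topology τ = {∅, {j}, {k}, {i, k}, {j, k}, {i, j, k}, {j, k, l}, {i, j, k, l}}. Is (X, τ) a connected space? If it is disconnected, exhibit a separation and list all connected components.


(X, τ) is connected.

Find clopen sets (U ∈ τ with X ∖ U ∈ τ):
  U = ∅, X ∖ U = {i, j, k, l} — both open, so U is clopen.
  U = {i, j, k, l}, X ∖ U = ∅ — both open, so U is clopen.
Only trivial clopens (∅ and X) exist, so (X, τ) is connected.
Compute connected components by grouping points that agree on all clopens:
  component: {i, j, k, l}


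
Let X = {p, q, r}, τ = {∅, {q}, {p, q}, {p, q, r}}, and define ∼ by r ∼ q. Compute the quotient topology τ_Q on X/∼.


X/∼ = {[p], [q=r]}; |τ_Q| = 2.

Equivalence classes: [p], [q=r].
Quotient map π: X → X/∼ sends p ↦ [p], q ↦ [q=r], r ↦ [q=r].
For each subset V ⊆ X/∼, compute π^{-1}(V) ⊆ X and check whether π^{-1}(V) ∈ τ. V is open in τ_Q iff π^{-1}(V) ∈ τ.
  V = {}: π^{-1}(V) = ∅ ∈ τ ✓.
  V = {[p]}: π^{-1}(V) = {p} ∉ τ ✗.
  V = {[q=r]}: π^{-1}(V) = {q, r} ∉ τ ✗.
  V = {[p], [q=r]}: π^{-1}(V) = {p, q, r} ∈ τ ✓.
Open sets in the quotient: τ_Q = {{}, {[p], [q=r]}} (2 elements).


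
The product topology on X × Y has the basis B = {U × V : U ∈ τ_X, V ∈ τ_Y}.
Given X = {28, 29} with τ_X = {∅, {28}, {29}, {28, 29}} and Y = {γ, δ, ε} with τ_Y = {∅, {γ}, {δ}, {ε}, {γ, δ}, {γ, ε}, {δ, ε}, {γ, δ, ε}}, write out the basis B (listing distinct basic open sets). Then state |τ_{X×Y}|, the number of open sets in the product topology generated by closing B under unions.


Basis B = {∅ × ∅, {28} × {γ}, {28} × {δ}, {28} × {ε}, {29} × {γ}, {29} × {δ}, {29} × {ε}, {28} × {γ, δ}, {28} × {γ, ε}, {28, 29} × {γ}, {28} × {δ, ε}, {28, 29} × {δ}, {28, 29} × {ε}, {29} × {γ, δ}, {29} × {γ, ε}, {29} × {δ, ε}, {28} × {γ, δ, ε}, {29} × {γ, δ, ε}, {28, 29} × {γ, δ}, {28, 29} × {γ, ε}, {28, 29} × {δ, ε}, {28, 29} × {γ, δ, ε}}; |τ_{X×Y}| = 64.

Enumerate products U × V with U ∈ τ_X, V ∈ τ_Y (deduplicated):
  ∅ × ∅ = {} (∅)
  {28} × {γ} = {(28,γ)}
  {28} × {δ} = {(28,δ)}
  {28} × {ε} = {(28,ε)}
  {29} × {γ} = {(29,γ)}
  {29} × {δ} = {(29,δ)}
  {29} × {ε} = {(29,ε)}
  {28} × {γ, δ} = {(28,γ), (28,δ)}
  {28} × {γ, ε} = {(28,γ), (28,ε)}
  {28, 29} × {γ} = {(28,γ), (29,γ)}
  {28} × {δ, ε} = {(28,δ), (28,ε)}
  {28, 29} × {δ} = {(28,δ), (29,δ)}
  {28, 29} × {ε} = {(28,ε), (29,ε)}
  {29} × {γ, δ} = {(29,γ), (29,δ)}
  {29} × {γ, ε} = {(29,γ), (29,ε)}
  {29} × {δ, ε} = {(29,δ), (29,ε)}
  {28} × {γ, δ, ε} = {(28,γ), (28,δ), (28,ε)}
  {29} × {γ, δ, ε} = {(29,γ), (29,δ), (29,ε)}
  {28, 29} × {γ, δ} = {(28,γ), (28,δ), (29,γ), (29,δ)}
  {28, 29} × {γ, ε} = {(28,γ), (28,ε), (29,γ), (29,ε)}
  {28, 29} × {δ, ε} = {(28,δ), (28,ε), (29,δ), (29,ε)}
  {28, 29} × {γ, δ, ε} = {(28,γ), (28,δ), (28,ε), (29,γ), (29,δ), (29,ε)}
These 22 distinct sets form the basis B.
Close under arbitrary unions to get τ_{X×Y}; counting gives |τ_{X×Y}| = 64.


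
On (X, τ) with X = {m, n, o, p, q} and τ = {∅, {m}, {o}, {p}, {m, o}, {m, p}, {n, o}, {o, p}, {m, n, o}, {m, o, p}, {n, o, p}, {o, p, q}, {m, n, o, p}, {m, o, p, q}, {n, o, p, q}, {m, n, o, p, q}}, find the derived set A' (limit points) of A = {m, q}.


A' = ∅

For each x ∈ X, list the open sets U ∈ τ with x ∈ U, then check whether U ∩ (A ∖ {x}) ≠ ∅ for every such U.
  x = m: open {m} ∋ x has {m} ∩ (A ∖ {m}) = ∅, so x is NOT a limit point.
  x = n: open {n, o} ∋ x has {n, o} ∩ (A ∖ {n}) = ∅, so x is NOT a limit point.
  x = o: open {o} ∋ x has {o} ∩ (A ∖ {o}) = ∅, so x is NOT a limit point.
  x = p: open {p} ∋ x has {p} ∩ (A ∖ {p}) = ∅, so x is NOT a limit point.
  x = q: open {o, p, q} ∋ x has {o, p, q} ∩ (A ∖ {q}) = ∅, so x is NOT a limit point.
Collecting: A' = ∅.


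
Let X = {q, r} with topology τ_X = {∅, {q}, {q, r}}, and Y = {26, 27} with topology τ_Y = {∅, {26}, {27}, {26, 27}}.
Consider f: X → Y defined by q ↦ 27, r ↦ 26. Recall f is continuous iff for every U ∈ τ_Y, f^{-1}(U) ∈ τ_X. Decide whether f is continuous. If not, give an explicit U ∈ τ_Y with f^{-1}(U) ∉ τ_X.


f is NOT continuous.

Compute f^{-1}(U) for each U ∈ τ_Y:
  U = ∅: f^{-1}(U) = ∅ ∈ τ_X ✓.
  U = {26}: f^{-1}(U) = {r} ∉ τ_X ✗.
  U = {27}: f^{-1}(U) = {q} ∈ τ_X ✓.
  U = {26, 27}: f^{-1}(U) = {q, r} ∈ τ_X ✓.
Found U = {26} with f^{-1}(U) = {r} not in τ_X. Therefore f is NOT continuous.


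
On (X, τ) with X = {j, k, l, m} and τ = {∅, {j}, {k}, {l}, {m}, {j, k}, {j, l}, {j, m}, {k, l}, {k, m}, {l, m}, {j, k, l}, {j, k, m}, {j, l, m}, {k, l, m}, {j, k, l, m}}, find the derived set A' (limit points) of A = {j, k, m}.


A' = ∅

For each x ∈ X, list the open sets U ∈ τ with x ∈ U, then check whether U ∩ (A ∖ {x}) ≠ ∅ for every such U.
  x = j: open {j} ∋ x has {j} ∩ (A ∖ {j}) = ∅, so x is NOT a limit point.
  x = k: open {k} ∋ x has {k} ∩ (A ∖ {k}) = ∅, so x is NOT a limit point.
  x = l: open {l} ∋ x has {l} ∩ (A ∖ {l}) = ∅, so x is NOT a limit point.
  x = m: open {m} ∋ x has {m} ∩ (A ∖ {m}) = ∅, so x is NOT a limit point.
Collecting: A' = ∅.


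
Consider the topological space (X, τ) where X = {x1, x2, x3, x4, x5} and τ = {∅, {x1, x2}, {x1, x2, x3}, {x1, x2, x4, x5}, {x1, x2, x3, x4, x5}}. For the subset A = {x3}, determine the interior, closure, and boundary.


int(A) = ∅, cl(A) = {x3}, ∂A = {x3}.

Closed sets in (X, τ) are complements of opens:
  closed(X, τ) = {∅, {x3}, {x4, x5}, {x3, x4, x5}, {x1, x2, x3, x4, x5}}.
int(A) = ⋃ {U ∈ τ : U ⊆ A}. Opens contained in A: ∅.
Taking the union of these: int(A) = ∅.
cl(A) = ⋂ {C closed : A ⊆ C}. Closed sets containing A: {x3}, {x3, x4, x5}, {x1, x2, x3, x4, x5}.
Intersecting these: cl(A) = {x3}.
∂A = cl(A) ∖ int(A) = {x3} ∖ ∅ = {x3}.


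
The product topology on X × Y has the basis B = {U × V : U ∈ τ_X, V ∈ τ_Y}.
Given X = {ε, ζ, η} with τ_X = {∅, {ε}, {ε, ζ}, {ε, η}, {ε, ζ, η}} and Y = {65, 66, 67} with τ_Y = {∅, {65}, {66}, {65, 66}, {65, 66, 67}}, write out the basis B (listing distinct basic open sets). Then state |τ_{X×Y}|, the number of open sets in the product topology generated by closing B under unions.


Basis B = {∅ × ∅, {ε} × {65}, {ε} × {66}, {ε} × {65, 66}, {ε, ζ} × {65}, {ε, η} × {65}, {ε, ζ} × {66}, {ε, η} × {66}, {ε} × {65, 66, 67}, {ε, ζ, η} × {65}, {ε, ζ, η} × {66}, {ε, ζ} × {65, 66}, {ε, η} × {65, 66}, {ε, ζ} × {65, 66, 67}, {ε, η} × {65, 66, 67}, {ε, ζ, η} × {65, 66}, {ε, ζ, η} × {65, 66, 67}}; |τ_{X×Y}| = 50.

Enumerate products U × V with U ∈ τ_X, V ∈ τ_Y (deduplicated):
  ∅ × ∅ = {} (∅)
  {ε} × {65} = {(ε,65)}
  {ε} × {66} = {(ε,66)}
  {ε} × {65, 66} = {(ε,65), (ε,66)}
  {ε, ζ} × {65} = {(ε,65), (ζ,65)}
  {ε, η} × {65} = {(ε,65), (η,65)}
  {ε, ζ} × {66} = {(ε,66), (ζ,66)}
  {ε, η} × {66} = {(ε,66), (η,66)}
  {ε} × {65, 66, 67} = {(ε,65), (ε,66), (ε,67)}
  {ε, ζ, η} × {65} = {(ε,65), (ζ,65), (η,65)}
  {ε, ζ, η} × {66} = {(ε,66), (ζ,66), (η,66)}
  {ε, ζ} × {65, 66} = {(ε,65), (ε,66), (ζ,65), (ζ,66)}
  {ε, η} × {65, 66} = {(ε,65), (ε,66), (η,65), (η,66)}
  {ε, ζ} × {65, 66, 67} = {(ε,65), (ε,66), (ε,67), (ζ,65), (ζ,66), (ζ,67)}
  {ε, η} × {65, 66, 67} = {(ε,65), (ε,66), (ε,67), (η,65), (η,66), (η,67)}
  {ε, ζ, η} × {65, 66} = {(ε,65), (ε,66), (ζ,65), (ζ,66), (η,65), (η,66)}
  {ε, ζ, η} × {65, 66, 67} = {(ε,65), (ε,66), (ε,67), (ζ,65), (ζ,66), (ζ,67), (η,65), (η,66), (η,67)}
These 17 distinct sets form the basis B.
Close under arbitrary unions to get τ_{X×Y}; counting gives |τ_{X×Y}| = 50.


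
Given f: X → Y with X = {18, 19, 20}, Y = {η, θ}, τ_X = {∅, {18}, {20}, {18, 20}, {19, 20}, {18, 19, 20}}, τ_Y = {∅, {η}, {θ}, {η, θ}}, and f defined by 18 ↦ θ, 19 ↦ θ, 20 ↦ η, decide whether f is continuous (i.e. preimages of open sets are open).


f is NOT continuous.

Compute f^{-1}(U) for each U ∈ τ_Y:
  U = ∅: f^{-1}(U) = ∅ ∈ τ_X ✓.
  U = {η}: f^{-1}(U) = {20} ∈ τ_X ✓.
  U = {θ}: f^{-1}(U) = {18, 19} ∉ τ_X ✗.
  U = {η, θ}: f^{-1}(U) = {18, 19, 20} ∈ τ_X ✓.
Found U = {θ} with f^{-1}(U) = {18, 19} not in τ_X. Therefore f is NOT continuous.


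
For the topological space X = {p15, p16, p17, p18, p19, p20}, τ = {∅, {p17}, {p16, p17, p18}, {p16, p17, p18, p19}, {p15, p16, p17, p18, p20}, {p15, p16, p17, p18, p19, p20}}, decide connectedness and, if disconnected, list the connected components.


(X, τ) is connected.

Find clopen sets (U ∈ τ with X ∖ U ∈ τ):
  U = ∅, X ∖ U = {p15, p16, p17, p18, p19, p20} — both open, so U is clopen.
  U = {p15, p16, p17, p18, p19, p20}, X ∖ U = ∅ — both open, so U is clopen.
Only trivial clopens (∅ and X) exist, so (X, τ) is connected.
Compute connected components by grouping points that agree on all clopens:
  component: {p15, p16, p17, p18, p19, p20}


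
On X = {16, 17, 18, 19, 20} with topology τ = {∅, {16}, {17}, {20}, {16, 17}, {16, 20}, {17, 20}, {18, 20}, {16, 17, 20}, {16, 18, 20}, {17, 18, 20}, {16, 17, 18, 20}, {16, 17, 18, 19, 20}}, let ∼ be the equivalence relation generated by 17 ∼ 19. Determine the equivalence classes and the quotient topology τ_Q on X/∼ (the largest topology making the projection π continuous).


X/∼ = {[16], [17=19], [18], [20]}; |τ_Q| = 7.

Equivalence classes: [16], [17=19], [18], [20].
Quotient map π: X → X/∼ sends 16 ↦ [16], 17 ↦ [17=19], 18 ↦ [18], 19 ↦ [17=19], 20 ↦ [20].
For each subset V ⊆ X/∼, compute π^{-1}(V) ⊆ X and check whether π^{-1}(V) ∈ τ. V is open in τ_Q iff π^{-1}(V) ∈ τ.
  V = {}: π^{-1}(V) = ∅ ∈ τ ✓.
  V = {[16]}: π^{-1}(V) = {16} ∈ τ ✓.
  V = {[17=19]}: π^{-1}(V) = {17, 19} ∉ τ ✗.
  V = {[16], [17=19]}: π^{-1}(V) = {16, 17, 19} ∉ τ ✗.
  V = {[18]}: π^{-1}(V) = {18} ∉ τ ✗.
  V = {[16], [18]}: π^{-1}(V) = {16, 18} ∉ τ ✗.
  V = {[17=19], [18]}: π^{-1}(V) = {17, 18, 19} ∉ τ ✗.
  V = {[16], [17=19], [18]}: π^{-1}(V) = {16, 17, 18, 19} ∉ τ ✗.
  V = {[20]}: π^{-1}(V) = {20} ∈ τ ✓.
  V = {[16], [20]}: π^{-1}(V) = {16, 20} ∈ τ ✓.
  V = {[17=19], [20]}: π^{-1}(V) = {17, 19, 20} ∉ τ ✗.
  V = {[16], [17=19], [20]}: π^{-1}(V) = {16, 17, 19, 20} ∉ τ ✗.
  V = {[18], [20]}: π^{-1}(V) = {18, 20} ∈ τ ✓.
  V = {[16], [18], [20]}: π^{-1}(V) = {16, 18, 20} ∈ τ ✓.
  V = {[17=19], [18], [20]}: π^{-1}(V) = {17, 18, 19, 20} ∉ τ ✗.
  V = {[16], [17=19], [18], [20]}: π^{-1}(V) = {16, 17, 18, 19, 20} ∈ τ ✓.
Open sets in the quotient: τ_Q = {{}, {[16]}, {[20]}, {[16], [20]}, {[18], [20]}, {[16], [18], [20]}, {[16], [17=19], [18], [20]}} (7 elements).


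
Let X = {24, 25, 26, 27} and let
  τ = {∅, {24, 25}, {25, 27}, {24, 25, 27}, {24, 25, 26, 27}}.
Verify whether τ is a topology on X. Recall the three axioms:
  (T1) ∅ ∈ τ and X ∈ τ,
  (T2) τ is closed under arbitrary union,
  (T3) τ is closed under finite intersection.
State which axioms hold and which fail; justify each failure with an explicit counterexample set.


τ is NOT a topology on X.

Axiom (T1): ∅ ∈ τ? Yes; X ∈ τ? Yes.
Axiom (T2/T3): check pairwise unions and intersections of members of τ.
Counterexample for (T3): {24, 25} ∩ {25, 27} = {25} ∉ τ. Therefore τ is NOT a topology.


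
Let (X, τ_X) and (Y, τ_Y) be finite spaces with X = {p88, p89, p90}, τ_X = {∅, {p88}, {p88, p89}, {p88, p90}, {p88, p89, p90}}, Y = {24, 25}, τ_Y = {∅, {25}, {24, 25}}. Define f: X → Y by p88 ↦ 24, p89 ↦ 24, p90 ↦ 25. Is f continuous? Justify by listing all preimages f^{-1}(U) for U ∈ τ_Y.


f is NOT continuous.

Compute f^{-1}(U) for each U ∈ τ_Y:
  U = ∅: f^{-1}(U) = ∅ ∈ τ_X ✓.
  U = {25}: f^{-1}(U) = {p90} ∉ τ_X ✗.
  U = {24, 25}: f^{-1}(U) = {p88, p89, p90} ∈ τ_X ✓.
Found U = {25} with f^{-1}(U) = {p90} not in τ_X. Therefore f is NOT continuous.


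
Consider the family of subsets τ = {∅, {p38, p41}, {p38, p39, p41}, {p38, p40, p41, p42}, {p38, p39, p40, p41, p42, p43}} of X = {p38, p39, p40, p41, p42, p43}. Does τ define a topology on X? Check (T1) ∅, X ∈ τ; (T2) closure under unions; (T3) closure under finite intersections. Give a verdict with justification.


τ is NOT a topology on X.

Axiom (T1): ∅ ∈ τ? Yes; X ∈ τ? Yes.
Axiom (T2/T3): check pairwise unions and intersections of members of τ.
Counterexample for (T2): {p38, p39, p41} ∪ {p38, p40, p41, p42} = {p38, p39, p40, p41, p42} ∉ τ. Therefore τ is NOT a topology.


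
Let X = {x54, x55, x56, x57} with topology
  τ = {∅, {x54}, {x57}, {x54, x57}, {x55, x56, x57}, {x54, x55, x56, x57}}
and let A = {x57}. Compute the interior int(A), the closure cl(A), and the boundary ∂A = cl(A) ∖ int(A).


int(A) = {x57}, cl(A) = {x55, x56, x57}, ∂A = {x55, x56}.

Closed sets in (X, τ) are complements of opens:
  closed(X, τ) = {∅, {x54}, {x55, x56}, {x54, x55, x56}, {x55, x56, x57}, {x54, x55, x56, x57}}.
int(A) = ⋃ {U ∈ τ : U ⊆ A}. Opens contained in A: ∅, {x57}.
Taking the union of these: int(A) = {x57}.
cl(A) = ⋂ {C closed : A ⊆ C}. Closed sets containing A: {x55, x56, x57}, {x54, x55, x56, x57}.
Intersecting these: cl(A) = {x55, x56, x57}.
∂A = cl(A) ∖ int(A) = {x55, x56, x57} ∖ {x57} = {x55, x56}.


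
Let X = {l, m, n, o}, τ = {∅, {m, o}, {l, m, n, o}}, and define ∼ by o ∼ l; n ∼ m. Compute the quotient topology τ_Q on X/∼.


X/∼ = {[l=o], [m=n]}; |τ_Q| = 2.

Equivalence classes: [l=o], [m=n].
Quotient map π: X → X/∼ sends l ↦ [l=o], m ↦ [m=n], n ↦ [m=n], o ↦ [l=o].
For each subset V ⊆ X/∼, compute π^{-1}(V) ⊆ X and check whether π^{-1}(V) ∈ τ. V is open in τ_Q iff π^{-1}(V) ∈ τ.
  V = {}: π^{-1}(V) = ∅ ∈ τ ✓.
  V = {[l=o]}: π^{-1}(V) = {l, o} ∉ τ ✗.
  V = {[m=n]}: π^{-1}(V) = {m, n} ∉ τ ✗.
  V = {[l=o], [m=n]}: π^{-1}(V) = {l, m, n, o} ∈ τ ✓.
Open sets in the quotient: τ_Q = {{}, {[l=o], [m=n]}} (2 elements).


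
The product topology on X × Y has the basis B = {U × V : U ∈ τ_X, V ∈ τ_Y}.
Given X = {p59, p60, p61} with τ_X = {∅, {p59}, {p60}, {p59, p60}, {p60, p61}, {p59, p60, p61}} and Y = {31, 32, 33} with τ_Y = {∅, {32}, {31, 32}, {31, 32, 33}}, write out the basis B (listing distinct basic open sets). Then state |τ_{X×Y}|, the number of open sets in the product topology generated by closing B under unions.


Basis B = {∅ × ∅, {p59} × {32}, {p60} × {32}, {p59} × {31, 32}, {p59, p60} × {32}, {p60} × {31, 32}, {p60, p61} × {32}, {p59} × {31, 32, 33}, {p59, p60, p61} × {32}, {p60} × {31, 32, 33}, {p59, p60} × {31, 32}, {p60, p61} × {31, 32}, {p59, p60} × {31, 32, 33}, {p59, p60, p61} × {31, 32}, {p60, p61} × {31, 32, 33}, {p59, p60, p61} × {31, 32, 33}}; |τ_{X×Y}| = 40.

Enumerate products U × V with U ∈ τ_X, V ∈ τ_Y (deduplicated):
  ∅ × ∅ = {} (∅)
  {p59} × {32} = {(p59,32)}
  {p60} × {32} = {(p60,32)}
  {p59} × {31, 32} = {(p59,31), (p59,32)}
  {p59, p60} × {32} = {(p59,32), (p60,32)}
  {p60} × {31, 32} = {(p60,31), (p60,32)}
  {p60, p61} × {32} = {(p60,32), (p61,32)}
  {p59} × {31, 32, 33} = {(p59,31), (p59,32), (p59,33)}
  {p59, p60, p61} × {32} = {(p59,32), (p60,32), (p61,32)}
  {p60} × {31, 32, 33} = {(p60,31), (p60,32), (p60,33)}
  {p59, p60} × {31, 32} = {(p59,31), (p59,32), (p60,31), (p60,32)}
  {p60, p61} × {31, 32} = {(p60,31), (p60,32), (p61,31), (p61,32)}
  {p59, p60} × {31, 32, 33} = {(p59,31), (p59,32), (p59,33), (p60,31), (p60,32), (p60,33)}
  {p59, p60, p61} × {31, 32} = {(p59,31), (p59,32), (p60,31), (p60,32), (p61,31), (p61,32)}
  {p60, p61} × {31, 32, 33} = {(p60,31), (p60,32), (p60,33), (p61,31), (p61,32), (p61,33)}
  {p59, p60, p61} × {31, 32, 33} = {(p59,31), (p59,32), (p59,33), (p60,31), (p60,32), (p60,33), (p61,31), (p61,32), (p61,33)}
These 16 distinct sets form the basis B.
Close under arbitrary unions to get τ_{X×Y}; counting gives |τ_{X×Y}| = 40.


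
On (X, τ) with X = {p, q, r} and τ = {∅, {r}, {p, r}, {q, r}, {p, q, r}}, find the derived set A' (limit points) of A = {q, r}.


A' = {p, q}

For each x ∈ X, list the open sets U ∈ τ with x ∈ U, then check whether U ∩ (A ∖ {x}) ≠ ∅ for every such U.
  x = p: opens ∋ x are {p, r}, {p, q, r}; each meets A ∖ {p}, so x IS a limit point.
  x = q: opens ∋ x are {q, r}, {p, q, r}; each meets A ∖ {q}, so x IS a limit point.
  x = r: open {r} ∋ x has {r} ∩ (A ∖ {r}) = ∅, so x is NOT a limit point.
Collecting: A' = {p, q}.


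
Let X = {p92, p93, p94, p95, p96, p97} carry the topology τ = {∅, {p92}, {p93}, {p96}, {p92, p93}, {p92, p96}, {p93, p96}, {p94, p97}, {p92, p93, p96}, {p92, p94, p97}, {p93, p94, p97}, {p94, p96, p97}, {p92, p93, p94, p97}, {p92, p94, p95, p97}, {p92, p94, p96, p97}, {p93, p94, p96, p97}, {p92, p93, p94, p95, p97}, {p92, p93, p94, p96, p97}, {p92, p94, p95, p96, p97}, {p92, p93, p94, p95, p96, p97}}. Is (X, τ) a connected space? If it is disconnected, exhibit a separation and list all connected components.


(X, τ) is disconnected; components = [{p93}, {p96}, {p92, p94, p95, p97}].

Find clopen sets (U ∈ τ with X ∖ U ∈ τ):
  U = ∅, X ∖ U = {p92, p93, p94, p95, p96, p97} — both open, so U is clopen.
  U = {p93}, X ∖ U = {p92, p94, p95, p96, p97} — both open, so U is clopen.
  U = {p96}, X ∖ U = {p92, p93, p94, p95, p97} — both open, so U is clopen.
  U = {p93, p96}, X ∖ U = {p92, p94, p95, p97} — both open, so U is clopen.
  U = {p92, p94, p95, p97}, X ∖ U = {p93, p96} — both open, so U is clopen.
  U = {p92, p93, p94, p95, p97}, X ∖ U = {p96} — both open, so U is clopen.
  U = {p92, p94, p95, p96, p97}, X ∖ U = {p93} — both open, so U is clopen.
  U = {p92, p93, p94, p95, p96, p97}, X ∖ U = ∅ — both open, so U is clopen.
Nontrivial clopen(s) exist: e.g. {p93, p96}. So (X, τ) is disconnected.
Compute connected components by grouping points that agree on all clopens:
  component: {p93}
  component: {p96}
  component: {p92, p94, p95, p97}


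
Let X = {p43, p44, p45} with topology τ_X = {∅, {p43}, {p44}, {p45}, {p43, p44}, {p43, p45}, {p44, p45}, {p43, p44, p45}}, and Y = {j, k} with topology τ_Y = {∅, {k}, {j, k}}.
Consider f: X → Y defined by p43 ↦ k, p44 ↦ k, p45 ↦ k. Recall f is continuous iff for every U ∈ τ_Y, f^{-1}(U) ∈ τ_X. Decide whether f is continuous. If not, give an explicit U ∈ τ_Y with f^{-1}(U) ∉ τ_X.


f IS continuous.

Compute f^{-1}(U) for each U ∈ τ_Y:
  U = ∅: f^{-1}(U) = ∅ ∈ τ_X ✓.
  U = {k}: f^{-1}(U) = {p43, p44, p45} ∈ τ_X ✓.
  U = {j, k}: f^{-1}(U) = {p43, p44, p45} ∈ τ_X ✓.
Every preimage lies in τ_X, so f IS continuous.


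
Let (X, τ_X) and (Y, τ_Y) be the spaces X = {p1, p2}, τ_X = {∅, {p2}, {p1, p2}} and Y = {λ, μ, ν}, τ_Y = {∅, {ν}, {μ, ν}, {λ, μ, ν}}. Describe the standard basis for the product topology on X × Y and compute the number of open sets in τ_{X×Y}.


Basis B = {∅ × ∅, {p2} × {ν}, {p1, p2} × {ν}, {p2} × {μ, ν}, {p2} × {λ, μ, ν}, {p1, p2} × {μ, ν}, {p1, p2} × {λ, μ, ν}}; |τ_{X×Y}| = 10.

Enumerate products U × V with U ∈ τ_X, V ∈ τ_Y (deduplicated):
  ∅ × ∅ = {} (∅)
  {p2} × {ν} = {(p2,ν)}
  {p1, p2} × {ν} = {(p1,ν), (p2,ν)}
  {p2} × {μ, ν} = {(p2,μ), (p2,ν)}
  {p2} × {λ, μ, ν} = {(p2,λ), (p2,μ), (p2,ν)}
  {p1, p2} × {μ, ν} = {(p1,μ), (p1,ν), (p2,μ), (p2,ν)}
  {p1, p2} × {λ, μ, ν} = {(p1,λ), (p1,μ), (p1,ν), (p2,λ), (p2,μ), (p2,ν)}
These 7 distinct sets form the basis B.
Close under arbitrary unions to get τ_{X×Y}; counting gives |τ_{X×Y}| = 10.


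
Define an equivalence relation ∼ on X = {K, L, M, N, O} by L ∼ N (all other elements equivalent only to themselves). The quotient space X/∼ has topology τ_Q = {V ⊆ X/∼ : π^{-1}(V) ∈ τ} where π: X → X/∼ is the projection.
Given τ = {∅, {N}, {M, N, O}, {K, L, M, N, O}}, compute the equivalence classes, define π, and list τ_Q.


X/∼ = {[K], [L=N], [M], [O]}; |τ_Q| = 2.

Equivalence classes: [K], [L=N], [M], [O].
Quotient map π: X → X/∼ sends K ↦ [K], L ↦ [L=N], M ↦ [M], N ↦ [L=N], O ↦ [O].
For each subset V ⊆ X/∼, compute π^{-1}(V) ⊆ X and check whether π^{-1}(V) ∈ τ. V is open in τ_Q iff π^{-1}(V) ∈ τ.
  V = {}: π^{-1}(V) = ∅ ∈ τ ✓.
  V = {[K]}: π^{-1}(V) = {K} ∉ τ ✗.
  V = {[L=N]}: π^{-1}(V) = {L, N} ∉ τ ✗.
  V = {[K], [L=N]}: π^{-1}(V) = {K, L, N} ∉ τ ✗.
  V = {[M]}: π^{-1}(V) = {M} ∉ τ ✗.
  V = {[K], [M]}: π^{-1}(V) = {K, M} ∉ τ ✗.
  V = {[L=N], [M]}: π^{-1}(V) = {L, M, N} ∉ τ ✗.
  V = {[K], [L=N], [M]}: π^{-1}(V) = {K, L, M, N} ∉ τ ✗.
  V = {[O]}: π^{-1}(V) = {O} ∉ τ ✗.
  V = {[K], [O]}: π^{-1}(V) = {K, O} ∉ τ ✗.
  V = {[L=N], [O]}: π^{-1}(V) = {L, N, O} ∉ τ ✗.
  V = {[K], [L=N], [O]}: π^{-1}(V) = {K, L, N, O} ∉ τ ✗.
  V = {[M], [O]}: π^{-1}(V) = {M, O} ∉ τ ✗.
  V = {[K], [M], [O]}: π^{-1}(V) = {K, M, O} ∉ τ ✗.
  V = {[L=N], [M], [O]}: π^{-1}(V) = {L, M, N, O} ∉ τ ✗.
  V = {[K], [L=N], [M], [O]}: π^{-1}(V) = {K, L, M, N, O} ∈ τ ✓.
Open sets in the quotient: τ_Q = {{}, {[K], [L=N], [M], [O]}} (2 elements).


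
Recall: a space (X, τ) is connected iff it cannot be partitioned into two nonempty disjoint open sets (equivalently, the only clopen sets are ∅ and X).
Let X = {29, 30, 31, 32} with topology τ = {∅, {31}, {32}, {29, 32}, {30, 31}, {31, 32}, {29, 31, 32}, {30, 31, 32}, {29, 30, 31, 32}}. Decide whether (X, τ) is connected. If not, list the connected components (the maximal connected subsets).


(X, τ) is disconnected; components = [{29, 32}, {30, 31}].

Find clopen sets (U ∈ τ with X ∖ U ∈ τ):
  U = ∅, X ∖ U = {29, 30, 31, 32} — both open, so U is clopen.
  U = {29, 32}, X ∖ U = {30, 31} — both open, so U is clopen.
  U = {30, 31}, X ∖ U = {29, 32} — both open, so U is clopen.
  U = {29, 30, 31, 32}, X ∖ U = ∅ — both open, so U is clopen.
Nontrivial clopen(s) exist: e.g. {30, 31}. So (X, τ) is disconnected.
Compute connected components by grouping points that agree on all clopens:
  component: {29, 32}
  component: {30, 31}


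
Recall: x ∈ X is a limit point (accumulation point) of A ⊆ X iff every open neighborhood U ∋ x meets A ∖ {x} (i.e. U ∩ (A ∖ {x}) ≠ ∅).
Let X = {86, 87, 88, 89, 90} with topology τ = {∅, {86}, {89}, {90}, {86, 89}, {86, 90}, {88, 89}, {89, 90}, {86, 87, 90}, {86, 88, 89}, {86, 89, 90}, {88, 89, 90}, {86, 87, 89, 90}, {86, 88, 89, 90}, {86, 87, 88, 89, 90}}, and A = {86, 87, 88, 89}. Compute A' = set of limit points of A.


A' = {87, 88}

For each x ∈ X, list the open sets U ∈ τ with x ∈ U, then check whether U ∩ (A ∖ {x}) ≠ ∅ for every such U.
  x = 86: open {86} ∋ x has {86} ∩ (A ∖ {86}) = ∅, so x is NOT a limit point.
  x = 87: opens ∋ x are {86, 87, 90}, {86, 87, 89, 90}, {86, 87, 88, 89, 90}; each meets A ∖ {87}, so x IS a limit point.
  x = 88: opens ∋ x are {88, 89}, {86, 88, 89}, {88, 89, 90}, {86, 88, 89, 90}, {86, 87, 88, 89, 90}; each meets A ∖ {88}, so x IS a limit point.
  x = 89: open {89} ∋ x has {89} ∩ (A ∖ {89}) = ∅, so x is NOT a limit point.
  x = 90: open {90} ∋ x has {90} ∩ (A ∖ {90}) = ∅, so x is NOT a limit point.
Collecting: A' = {87, 88}.
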